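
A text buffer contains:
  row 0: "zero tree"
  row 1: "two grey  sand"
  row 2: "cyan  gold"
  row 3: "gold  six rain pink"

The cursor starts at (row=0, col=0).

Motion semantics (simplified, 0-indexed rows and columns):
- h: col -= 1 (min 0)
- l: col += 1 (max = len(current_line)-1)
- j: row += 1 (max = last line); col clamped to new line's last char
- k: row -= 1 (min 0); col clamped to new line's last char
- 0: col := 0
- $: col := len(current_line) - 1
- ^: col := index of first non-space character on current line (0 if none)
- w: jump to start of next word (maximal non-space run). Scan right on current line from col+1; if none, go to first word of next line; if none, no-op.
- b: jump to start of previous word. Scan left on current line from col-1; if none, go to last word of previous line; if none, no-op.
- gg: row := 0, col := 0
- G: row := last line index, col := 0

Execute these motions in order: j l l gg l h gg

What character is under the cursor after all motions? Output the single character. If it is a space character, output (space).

After 1 (j): row=1 col=0 char='t'
After 2 (l): row=1 col=1 char='w'
After 3 (l): row=1 col=2 char='o'
After 4 (gg): row=0 col=0 char='z'
After 5 (l): row=0 col=1 char='e'
After 6 (h): row=0 col=0 char='z'
After 7 (gg): row=0 col=0 char='z'

Answer: z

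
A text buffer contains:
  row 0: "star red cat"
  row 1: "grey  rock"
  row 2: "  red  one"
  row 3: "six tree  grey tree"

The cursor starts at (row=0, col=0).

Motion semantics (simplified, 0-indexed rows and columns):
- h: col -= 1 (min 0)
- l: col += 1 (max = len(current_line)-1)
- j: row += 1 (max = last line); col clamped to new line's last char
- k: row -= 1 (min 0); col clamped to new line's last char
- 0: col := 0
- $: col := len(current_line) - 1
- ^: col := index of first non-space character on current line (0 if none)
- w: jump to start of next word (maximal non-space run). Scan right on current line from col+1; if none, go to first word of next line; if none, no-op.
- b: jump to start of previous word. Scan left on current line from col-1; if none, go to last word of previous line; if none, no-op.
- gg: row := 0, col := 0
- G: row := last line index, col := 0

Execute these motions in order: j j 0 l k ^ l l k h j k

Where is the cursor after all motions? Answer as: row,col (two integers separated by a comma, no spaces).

After 1 (j): row=1 col=0 char='g'
After 2 (j): row=2 col=0 char='_'
After 3 (0): row=2 col=0 char='_'
After 4 (l): row=2 col=1 char='_'
After 5 (k): row=1 col=1 char='r'
After 6 (^): row=1 col=0 char='g'
After 7 (l): row=1 col=1 char='r'
After 8 (l): row=1 col=2 char='e'
After 9 (k): row=0 col=2 char='a'
After 10 (h): row=0 col=1 char='t'
After 11 (j): row=1 col=1 char='r'
After 12 (k): row=0 col=1 char='t'

Answer: 0,1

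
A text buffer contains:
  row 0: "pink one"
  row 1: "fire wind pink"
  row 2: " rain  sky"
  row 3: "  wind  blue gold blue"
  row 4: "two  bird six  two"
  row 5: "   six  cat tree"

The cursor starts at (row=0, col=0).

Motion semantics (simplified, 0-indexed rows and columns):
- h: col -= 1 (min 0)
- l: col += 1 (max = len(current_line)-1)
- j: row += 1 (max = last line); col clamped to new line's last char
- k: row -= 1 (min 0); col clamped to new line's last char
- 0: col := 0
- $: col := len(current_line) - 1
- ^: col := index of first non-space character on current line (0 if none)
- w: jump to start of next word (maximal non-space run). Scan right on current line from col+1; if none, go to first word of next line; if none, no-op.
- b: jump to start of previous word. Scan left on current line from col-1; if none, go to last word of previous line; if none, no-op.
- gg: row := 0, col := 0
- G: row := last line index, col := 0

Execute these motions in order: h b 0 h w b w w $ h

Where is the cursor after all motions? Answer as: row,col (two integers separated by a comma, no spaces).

After 1 (h): row=0 col=0 char='p'
After 2 (b): row=0 col=0 char='p'
After 3 (0): row=0 col=0 char='p'
After 4 (h): row=0 col=0 char='p'
After 5 (w): row=0 col=5 char='o'
After 6 (b): row=0 col=0 char='p'
After 7 (w): row=0 col=5 char='o'
After 8 (w): row=1 col=0 char='f'
After 9 ($): row=1 col=13 char='k'
After 10 (h): row=1 col=12 char='n'

Answer: 1,12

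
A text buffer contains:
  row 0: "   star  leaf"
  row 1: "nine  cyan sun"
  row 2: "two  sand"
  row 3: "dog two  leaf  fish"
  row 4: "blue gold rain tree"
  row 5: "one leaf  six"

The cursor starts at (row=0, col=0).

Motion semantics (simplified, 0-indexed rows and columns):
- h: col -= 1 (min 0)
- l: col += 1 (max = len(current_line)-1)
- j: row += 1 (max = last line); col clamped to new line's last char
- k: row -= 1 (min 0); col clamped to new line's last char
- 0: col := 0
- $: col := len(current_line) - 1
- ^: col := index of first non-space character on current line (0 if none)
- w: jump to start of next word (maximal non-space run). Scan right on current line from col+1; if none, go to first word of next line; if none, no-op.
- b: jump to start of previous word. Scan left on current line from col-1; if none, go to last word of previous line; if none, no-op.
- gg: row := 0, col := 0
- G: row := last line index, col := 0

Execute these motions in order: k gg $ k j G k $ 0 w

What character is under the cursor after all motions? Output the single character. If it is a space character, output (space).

After 1 (k): row=0 col=0 char='_'
After 2 (gg): row=0 col=0 char='_'
After 3 ($): row=0 col=12 char='f'
After 4 (k): row=0 col=12 char='f'
After 5 (j): row=1 col=12 char='u'
After 6 (G): row=5 col=0 char='o'
After 7 (k): row=4 col=0 char='b'
After 8 ($): row=4 col=18 char='e'
After 9 (0): row=4 col=0 char='b'
After 10 (w): row=4 col=5 char='g'

Answer: g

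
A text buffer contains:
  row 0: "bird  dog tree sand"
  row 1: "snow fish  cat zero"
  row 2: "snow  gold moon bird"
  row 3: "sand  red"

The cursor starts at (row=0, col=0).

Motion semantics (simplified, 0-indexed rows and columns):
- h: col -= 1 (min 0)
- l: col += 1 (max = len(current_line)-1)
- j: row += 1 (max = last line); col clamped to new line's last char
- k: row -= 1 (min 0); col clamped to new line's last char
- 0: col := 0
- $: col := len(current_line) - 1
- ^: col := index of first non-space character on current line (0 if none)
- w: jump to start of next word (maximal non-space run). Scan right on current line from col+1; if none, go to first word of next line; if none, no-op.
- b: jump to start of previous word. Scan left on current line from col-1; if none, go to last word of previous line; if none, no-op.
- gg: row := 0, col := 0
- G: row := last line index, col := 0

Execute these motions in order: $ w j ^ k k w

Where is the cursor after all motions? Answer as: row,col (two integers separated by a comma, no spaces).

Answer: 0,6

Derivation:
After 1 ($): row=0 col=18 char='d'
After 2 (w): row=1 col=0 char='s'
After 3 (j): row=2 col=0 char='s'
After 4 (^): row=2 col=0 char='s'
After 5 (k): row=1 col=0 char='s'
After 6 (k): row=0 col=0 char='b'
After 7 (w): row=0 col=6 char='d'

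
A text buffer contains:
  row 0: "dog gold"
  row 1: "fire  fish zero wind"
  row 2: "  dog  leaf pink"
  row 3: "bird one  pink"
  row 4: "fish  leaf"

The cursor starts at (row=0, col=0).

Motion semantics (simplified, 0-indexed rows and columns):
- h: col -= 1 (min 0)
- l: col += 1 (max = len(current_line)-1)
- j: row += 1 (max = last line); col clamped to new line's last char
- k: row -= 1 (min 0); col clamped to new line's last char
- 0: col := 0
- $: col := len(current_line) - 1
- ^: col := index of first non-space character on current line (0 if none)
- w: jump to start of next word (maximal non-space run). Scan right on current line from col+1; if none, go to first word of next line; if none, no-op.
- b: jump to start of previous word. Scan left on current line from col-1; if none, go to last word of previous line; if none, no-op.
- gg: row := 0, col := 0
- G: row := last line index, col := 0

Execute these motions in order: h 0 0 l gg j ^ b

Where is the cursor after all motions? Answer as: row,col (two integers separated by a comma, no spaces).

After 1 (h): row=0 col=0 char='d'
After 2 (0): row=0 col=0 char='d'
After 3 (0): row=0 col=0 char='d'
After 4 (l): row=0 col=1 char='o'
After 5 (gg): row=0 col=0 char='d'
After 6 (j): row=1 col=0 char='f'
After 7 (^): row=1 col=0 char='f'
After 8 (b): row=0 col=4 char='g'

Answer: 0,4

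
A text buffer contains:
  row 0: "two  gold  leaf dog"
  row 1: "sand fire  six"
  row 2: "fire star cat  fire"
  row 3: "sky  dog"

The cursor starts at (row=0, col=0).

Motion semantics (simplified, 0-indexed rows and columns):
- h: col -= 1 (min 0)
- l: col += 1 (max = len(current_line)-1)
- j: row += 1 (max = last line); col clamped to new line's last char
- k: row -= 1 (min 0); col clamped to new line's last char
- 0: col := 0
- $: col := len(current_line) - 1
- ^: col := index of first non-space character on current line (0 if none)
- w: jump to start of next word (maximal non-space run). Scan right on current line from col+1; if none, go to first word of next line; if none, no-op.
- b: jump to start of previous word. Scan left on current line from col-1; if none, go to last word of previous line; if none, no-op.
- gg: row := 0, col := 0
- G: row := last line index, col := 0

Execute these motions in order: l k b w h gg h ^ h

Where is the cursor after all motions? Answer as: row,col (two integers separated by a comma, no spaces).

After 1 (l): row=0 col=1 char='w'
After 2 (k): row=0 col=1 char='w'
After 3 (b): row=0 col=0 char='t'
After 4 (w): row=0 col=5 char='g'
After 5 (h): row=0 col=4 char='_'
After 6 (gg): row=0 col=0 char='t'
After 7 (h): row=0 col=0 char='t'
After 8 (^): row=0 col=0 char='t'
After 9 (h): row=0 col=0 char='t'

Answer: 0,0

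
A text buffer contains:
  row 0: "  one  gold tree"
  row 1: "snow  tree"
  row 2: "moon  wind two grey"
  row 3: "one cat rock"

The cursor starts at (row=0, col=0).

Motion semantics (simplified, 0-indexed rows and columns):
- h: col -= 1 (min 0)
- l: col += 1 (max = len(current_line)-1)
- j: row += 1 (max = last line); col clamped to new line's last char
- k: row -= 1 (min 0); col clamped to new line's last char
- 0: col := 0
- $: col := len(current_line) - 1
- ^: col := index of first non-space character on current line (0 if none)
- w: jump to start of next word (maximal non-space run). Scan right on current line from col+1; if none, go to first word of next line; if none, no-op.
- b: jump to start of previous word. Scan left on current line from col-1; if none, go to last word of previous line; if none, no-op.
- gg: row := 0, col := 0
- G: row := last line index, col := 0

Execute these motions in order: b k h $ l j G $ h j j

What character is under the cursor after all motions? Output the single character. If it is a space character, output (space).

Answer: c

Derivation:
After 1 (b): row=0 col=0 char='_'
After 2 (k): row=0 col=0 char='_'
After 3 (h): row=0 col=0 char='_'
After 4 ($): row=0 col=15 char='e'
After 5 (l): row=0 col=15 char='e'
After 6 (j): row=1 col=9 char='e'
After 7 (G): row=3 col=0 char='o'
After 8 ($): row=3 col=11 char='k'
After 9 (h): row=3 col=10 char='c'
After 10 (j): row=3 col=10 char='c'
After 11 (j): row=3 col=10 char='c'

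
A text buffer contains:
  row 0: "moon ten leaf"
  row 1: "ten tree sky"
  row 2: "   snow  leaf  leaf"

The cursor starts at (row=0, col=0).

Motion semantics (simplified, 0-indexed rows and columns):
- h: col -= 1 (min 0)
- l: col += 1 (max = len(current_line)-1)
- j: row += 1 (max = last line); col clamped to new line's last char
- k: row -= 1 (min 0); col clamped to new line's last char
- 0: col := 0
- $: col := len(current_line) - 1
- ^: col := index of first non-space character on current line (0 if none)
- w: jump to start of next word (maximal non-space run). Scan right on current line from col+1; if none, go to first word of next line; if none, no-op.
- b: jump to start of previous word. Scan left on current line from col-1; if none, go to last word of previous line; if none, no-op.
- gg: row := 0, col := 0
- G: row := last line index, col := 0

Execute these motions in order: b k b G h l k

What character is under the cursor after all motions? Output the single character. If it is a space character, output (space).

After 1 (b): row=0 col=0 char='m'
After 2 (k): row=0 col=0 char='m'
After 3 (b): row=0 col=0 char='m'
After 4 (G): row=2 col=0 char='_'
After 5 (h): row=2 col=0 char='_'
After 6 (l): row=2 col=1 char='_'
After 7 (k): row=1 col=1 char='e'

Answer: e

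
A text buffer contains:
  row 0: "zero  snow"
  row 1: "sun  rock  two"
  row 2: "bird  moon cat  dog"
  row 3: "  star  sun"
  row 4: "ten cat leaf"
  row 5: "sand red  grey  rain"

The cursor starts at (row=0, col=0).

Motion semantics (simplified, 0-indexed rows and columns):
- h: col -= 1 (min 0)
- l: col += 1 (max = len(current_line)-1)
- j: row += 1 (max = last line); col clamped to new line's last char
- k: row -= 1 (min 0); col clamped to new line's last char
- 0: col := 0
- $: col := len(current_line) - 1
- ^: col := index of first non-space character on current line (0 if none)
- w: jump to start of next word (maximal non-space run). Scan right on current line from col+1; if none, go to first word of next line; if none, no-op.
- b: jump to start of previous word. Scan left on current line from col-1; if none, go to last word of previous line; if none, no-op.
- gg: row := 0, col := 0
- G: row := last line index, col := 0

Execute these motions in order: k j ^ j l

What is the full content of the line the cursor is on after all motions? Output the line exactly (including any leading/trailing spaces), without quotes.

Answer: bird  moon cat  dog

Derivation:
After 1 (k): row=0 col=0 char='z'
After 2 (j): row=1 col=0 char='s'
After 3 (^): row=1 col=0 char='s'
After 4 (j): row=2 col=0 char='b'
After 5 (l): row=2 col=1 char='i'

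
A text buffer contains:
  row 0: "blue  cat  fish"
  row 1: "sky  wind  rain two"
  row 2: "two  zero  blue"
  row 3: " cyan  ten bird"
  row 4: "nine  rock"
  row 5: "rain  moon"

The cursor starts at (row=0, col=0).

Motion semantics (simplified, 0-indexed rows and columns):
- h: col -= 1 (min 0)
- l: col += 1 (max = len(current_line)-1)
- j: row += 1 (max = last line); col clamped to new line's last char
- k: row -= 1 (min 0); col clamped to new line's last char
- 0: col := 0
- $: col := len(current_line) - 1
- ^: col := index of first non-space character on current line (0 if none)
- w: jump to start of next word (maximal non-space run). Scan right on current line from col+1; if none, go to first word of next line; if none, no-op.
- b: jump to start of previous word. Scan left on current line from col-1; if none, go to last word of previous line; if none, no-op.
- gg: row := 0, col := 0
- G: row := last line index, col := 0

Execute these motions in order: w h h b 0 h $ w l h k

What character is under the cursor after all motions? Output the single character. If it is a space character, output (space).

After 1 (w): row=0 col=6 char='c'
After 2 (h): row=0 col=5 char='_'
After 3 (h): row=0 col=4 char='_'
After 4 (b): row=0 col=0 char='b'
After 5 (0): row=0 col=0 char='b'
After 6 (h): row=0 col=0 char='b'
After 7 ($): row=0 col=14 char='h'
After 8 (w): row=1 col=0 char='s'
After 9 (l): row=1 col=1 char='k'
After 10 (h): row=1 col=0 char='s'
After 11 (k): row=0 col=0 char='b'

Answer: b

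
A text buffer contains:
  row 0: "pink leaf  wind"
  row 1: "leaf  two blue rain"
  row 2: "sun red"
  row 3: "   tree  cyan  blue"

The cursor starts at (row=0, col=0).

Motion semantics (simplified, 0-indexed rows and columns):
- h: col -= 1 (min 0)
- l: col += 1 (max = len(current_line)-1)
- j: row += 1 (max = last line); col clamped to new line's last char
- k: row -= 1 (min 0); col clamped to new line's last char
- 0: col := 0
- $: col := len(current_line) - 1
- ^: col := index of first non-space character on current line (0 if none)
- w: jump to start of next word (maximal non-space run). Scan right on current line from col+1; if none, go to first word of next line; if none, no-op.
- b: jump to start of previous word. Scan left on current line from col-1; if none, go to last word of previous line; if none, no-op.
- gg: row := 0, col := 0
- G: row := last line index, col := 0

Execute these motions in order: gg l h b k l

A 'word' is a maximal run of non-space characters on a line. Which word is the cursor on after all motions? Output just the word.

After 1 (gg): row=0 col=0 char='p'
After 2 (l): row=0 col=1 char='i'
After 3 (h): row=0 col=0 char='p'
After 4 (b): row=0 col=0 char='p'
After 5 (k): row=0 col=0 char='p'
After 6 (l): row=0 col=1 char='i'

Answer: pink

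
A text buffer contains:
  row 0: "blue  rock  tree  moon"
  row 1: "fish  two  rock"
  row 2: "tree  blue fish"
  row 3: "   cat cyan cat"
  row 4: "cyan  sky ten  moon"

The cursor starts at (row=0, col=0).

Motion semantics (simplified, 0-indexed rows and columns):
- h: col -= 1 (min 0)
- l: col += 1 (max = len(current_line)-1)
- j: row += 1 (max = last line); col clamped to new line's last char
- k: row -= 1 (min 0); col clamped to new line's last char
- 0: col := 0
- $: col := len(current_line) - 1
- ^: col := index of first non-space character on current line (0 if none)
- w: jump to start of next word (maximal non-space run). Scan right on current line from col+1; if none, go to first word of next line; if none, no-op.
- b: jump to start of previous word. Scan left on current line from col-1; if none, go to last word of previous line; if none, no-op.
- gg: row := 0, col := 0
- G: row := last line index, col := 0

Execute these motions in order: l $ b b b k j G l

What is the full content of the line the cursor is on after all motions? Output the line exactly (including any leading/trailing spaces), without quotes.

After 1 (l): row=0 col=1 char='l'
After 2 ($): row=0 col=21 char='n'
After 3 (b): row=0 col=18 char='m'
After 4 (b): row=0 col=12 char='t'
After 5 (b): row=0 col=6 char='r'
After 6 (k): row=0 col=6 char='r'
After 7 (j): row=1 col=6 char='t'
After 8 (G): row=4 col=0 char='c'
After 9 (l): row=4 col=1 char='y'

Answer: cyan  sky ten  moon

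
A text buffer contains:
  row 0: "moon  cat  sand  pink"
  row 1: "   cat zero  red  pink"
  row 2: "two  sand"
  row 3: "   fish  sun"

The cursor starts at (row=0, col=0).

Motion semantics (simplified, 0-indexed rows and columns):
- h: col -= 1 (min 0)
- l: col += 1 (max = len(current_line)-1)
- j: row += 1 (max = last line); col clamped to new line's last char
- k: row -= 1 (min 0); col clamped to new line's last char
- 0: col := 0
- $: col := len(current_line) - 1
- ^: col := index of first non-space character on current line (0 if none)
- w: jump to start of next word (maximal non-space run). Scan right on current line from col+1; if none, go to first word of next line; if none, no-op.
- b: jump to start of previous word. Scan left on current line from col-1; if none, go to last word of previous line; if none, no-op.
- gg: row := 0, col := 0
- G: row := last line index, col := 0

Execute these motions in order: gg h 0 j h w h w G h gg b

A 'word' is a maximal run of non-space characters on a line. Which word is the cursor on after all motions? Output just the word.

After 1 (gg): row=0 col=0 char='m'
After 2 (h): row=0 col=0 char='m'
After 3 (0): row=0 col=0 char='m'
After 4 (j): row=1 col=0 char='_'
After 5 (h): row=1 col=0 char='_'
After 6 (w): row=1 col=3 char='c'
After 7 (h): row=1 col=2 char='_'
After 8 (w): row=1 col=3 char='c'
After 9 (G): row=3 col=0 char='_'
After 10 (h): row=3 col=0 char='_'
After 11 (gg): row=0 col=0 char='m'
After 12 (b): row=0 col=0 char='m'

Answer: moon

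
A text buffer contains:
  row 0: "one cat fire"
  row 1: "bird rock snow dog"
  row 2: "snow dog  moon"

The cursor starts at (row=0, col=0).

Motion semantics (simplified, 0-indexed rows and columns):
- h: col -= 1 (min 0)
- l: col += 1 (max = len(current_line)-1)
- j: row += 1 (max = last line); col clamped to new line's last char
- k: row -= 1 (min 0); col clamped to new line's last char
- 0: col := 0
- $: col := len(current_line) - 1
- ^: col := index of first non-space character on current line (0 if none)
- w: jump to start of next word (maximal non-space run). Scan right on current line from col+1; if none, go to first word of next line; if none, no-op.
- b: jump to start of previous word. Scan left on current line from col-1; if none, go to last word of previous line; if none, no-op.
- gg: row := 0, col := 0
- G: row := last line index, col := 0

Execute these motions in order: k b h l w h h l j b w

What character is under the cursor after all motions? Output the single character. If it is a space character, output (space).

Answer: r

Derivation:
After 1 (k): row=0 col=0 char='o'
After 2 (b): row=0 col=0 char='o'
After 3 (h): row=0 col=0 char='o'
After 4 (l): row=0 col=1 char='n'
After 5 (w): row=0 col=4 char='c'
After 6 (h): row=0 col=3 char='_'
After 7 (h): row=0 col=2 char='e'
After 8 (l): row=0 col=3 char='_'
After 9 (j): row=1 col=3 char='d'
After 10 (b): row=1 col=0 char='b'
After 11 (w): row=1 col=5 char='r'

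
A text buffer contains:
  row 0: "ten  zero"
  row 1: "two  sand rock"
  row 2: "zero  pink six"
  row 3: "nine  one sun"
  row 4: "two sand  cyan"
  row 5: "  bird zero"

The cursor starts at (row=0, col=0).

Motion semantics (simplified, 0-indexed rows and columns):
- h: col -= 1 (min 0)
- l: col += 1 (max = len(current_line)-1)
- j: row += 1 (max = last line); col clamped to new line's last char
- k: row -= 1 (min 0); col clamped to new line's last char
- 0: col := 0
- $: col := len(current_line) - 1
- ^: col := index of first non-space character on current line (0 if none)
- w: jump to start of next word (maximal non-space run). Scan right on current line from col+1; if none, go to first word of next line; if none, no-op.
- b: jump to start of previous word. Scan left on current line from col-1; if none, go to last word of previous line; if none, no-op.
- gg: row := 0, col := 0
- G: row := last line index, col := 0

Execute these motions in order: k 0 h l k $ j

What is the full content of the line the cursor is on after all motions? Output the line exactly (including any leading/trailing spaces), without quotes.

Answer: two  sand rock

Derivation:
After 1 (k): row=0 col=0 char='t'
After 2 (0): row=0 col=0 char='t'
After 3 (h): row=0 col=0 char='t'
After 4 (l): row=0 col=1 char='e'
After 5 (k): row=0 col=1 char='e'
After 6 ($): row=0 col=8 char='o'
After 7 (j): row=1 col=8 char='d'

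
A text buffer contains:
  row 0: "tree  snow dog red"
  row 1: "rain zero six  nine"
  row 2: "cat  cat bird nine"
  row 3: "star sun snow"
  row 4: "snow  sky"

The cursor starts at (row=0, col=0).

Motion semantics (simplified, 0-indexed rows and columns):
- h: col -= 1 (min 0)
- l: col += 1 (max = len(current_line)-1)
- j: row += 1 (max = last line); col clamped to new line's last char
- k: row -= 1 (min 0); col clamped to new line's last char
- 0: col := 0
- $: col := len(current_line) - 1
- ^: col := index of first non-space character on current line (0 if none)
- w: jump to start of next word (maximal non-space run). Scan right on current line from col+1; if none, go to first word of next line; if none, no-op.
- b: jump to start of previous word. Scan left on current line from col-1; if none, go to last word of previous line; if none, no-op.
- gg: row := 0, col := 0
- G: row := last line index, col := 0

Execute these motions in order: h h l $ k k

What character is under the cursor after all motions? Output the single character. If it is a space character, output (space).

After 1 (h): row=0 col=0 char='t'
After 2 (h): row=0 col=0 char='t'
After 3 (l): row=0 col=1 char='r'
After 4 ($): row=0 col=17 char='d'
After 5 (k): row=0 col=17 char='d'
After 6 (k): row=0 col=17 char='d'

Answer: d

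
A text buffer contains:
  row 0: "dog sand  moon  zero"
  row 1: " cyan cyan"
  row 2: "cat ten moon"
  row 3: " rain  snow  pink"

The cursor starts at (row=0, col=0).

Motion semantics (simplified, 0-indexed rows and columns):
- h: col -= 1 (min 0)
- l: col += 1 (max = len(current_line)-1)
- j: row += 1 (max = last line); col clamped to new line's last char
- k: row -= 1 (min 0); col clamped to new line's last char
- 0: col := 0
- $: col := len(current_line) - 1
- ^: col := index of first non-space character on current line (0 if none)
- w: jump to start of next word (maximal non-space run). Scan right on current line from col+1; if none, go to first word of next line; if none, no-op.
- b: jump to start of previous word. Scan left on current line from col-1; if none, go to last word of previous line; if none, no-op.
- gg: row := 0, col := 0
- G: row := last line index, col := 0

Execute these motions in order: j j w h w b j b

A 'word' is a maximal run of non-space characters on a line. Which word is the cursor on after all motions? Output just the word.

Answer: moon

Derivation:
After 1 (j): row=1 col=0 char='_'
After 2 (j): row=2 col=0 char='c'
After 3 (w): row=2 col=4 char='t'
After 4 (h): row=2 col=3 char='_'
After 5 (w): row=2 col=4 char='t'
After 6 (b): row=2 col=0 char='c'
After 7 (j): row=3 col=0 char='_'
After 8 (b): row=2 col=8 char='m'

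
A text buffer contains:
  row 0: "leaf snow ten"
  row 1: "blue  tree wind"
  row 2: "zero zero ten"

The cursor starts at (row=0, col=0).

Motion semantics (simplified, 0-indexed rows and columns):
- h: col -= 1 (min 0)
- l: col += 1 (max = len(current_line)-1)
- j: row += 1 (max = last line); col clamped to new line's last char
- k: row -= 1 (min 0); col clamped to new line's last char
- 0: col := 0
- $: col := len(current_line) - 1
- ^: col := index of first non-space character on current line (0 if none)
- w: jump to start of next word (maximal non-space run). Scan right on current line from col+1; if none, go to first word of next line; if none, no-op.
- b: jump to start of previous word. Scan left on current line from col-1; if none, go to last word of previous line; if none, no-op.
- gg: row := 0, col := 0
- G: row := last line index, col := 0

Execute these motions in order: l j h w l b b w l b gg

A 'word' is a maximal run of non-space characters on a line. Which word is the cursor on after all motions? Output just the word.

Answer: leaf

Derivation:
After 1 (l): row=0 col=1 char='e'
After 2 (j): row=1 col=1 char='l'
After 3 (h): row=1 col=0 char='b'
After 4 (w): row=1 col=6 char='t'
After 5 (l): row=1 col=7 char='r'
After 6 (b): row=1 col=6 char='t'
After 7 (b): row=1 col=0 char='b'
After 8 (w): row=1 col=6 char='t'
After 9 (l): row=1 col=7 char='r'
After 10 (b): row=1 col=6 char='t'
After 11 (gg): row=0 col=0 char='l'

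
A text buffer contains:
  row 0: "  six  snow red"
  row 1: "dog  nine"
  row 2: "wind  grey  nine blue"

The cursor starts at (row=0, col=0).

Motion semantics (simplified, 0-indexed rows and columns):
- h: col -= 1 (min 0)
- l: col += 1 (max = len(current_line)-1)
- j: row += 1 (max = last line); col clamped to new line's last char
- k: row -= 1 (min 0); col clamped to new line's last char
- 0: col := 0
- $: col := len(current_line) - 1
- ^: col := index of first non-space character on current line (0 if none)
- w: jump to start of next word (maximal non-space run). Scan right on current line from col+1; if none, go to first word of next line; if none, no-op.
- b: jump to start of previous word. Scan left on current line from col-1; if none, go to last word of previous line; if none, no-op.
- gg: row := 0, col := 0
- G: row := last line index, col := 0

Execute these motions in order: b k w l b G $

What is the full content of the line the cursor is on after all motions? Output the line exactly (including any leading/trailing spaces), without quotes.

After 1 (b): row=0 col=0 char='_'
After 2 (k): row=0 col=0 char='_'
After 3 (w): row=0 col=2 char='s'
After 4 (l): row=0 col=3 char='i'
After 5 (b): row=0 col=2 char='s'
After 6 (G): row=2 col=0 char='w'
After 7 ($): row=2 col=20 char='e'

Answer: wind  grey  nine blue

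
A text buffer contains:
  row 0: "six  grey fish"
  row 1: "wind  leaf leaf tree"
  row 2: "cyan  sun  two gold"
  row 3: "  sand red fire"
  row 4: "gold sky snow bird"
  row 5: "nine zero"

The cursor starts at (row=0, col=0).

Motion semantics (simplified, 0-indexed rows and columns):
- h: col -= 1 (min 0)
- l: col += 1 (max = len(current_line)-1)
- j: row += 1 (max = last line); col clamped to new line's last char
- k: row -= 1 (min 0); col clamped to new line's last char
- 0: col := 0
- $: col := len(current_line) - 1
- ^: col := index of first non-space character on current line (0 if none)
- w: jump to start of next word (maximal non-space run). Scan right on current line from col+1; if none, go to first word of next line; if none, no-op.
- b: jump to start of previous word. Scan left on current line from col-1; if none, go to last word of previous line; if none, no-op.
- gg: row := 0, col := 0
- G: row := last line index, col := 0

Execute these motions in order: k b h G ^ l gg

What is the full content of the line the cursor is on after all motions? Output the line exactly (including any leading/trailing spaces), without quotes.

After 1 (k): row=0 col=0 char='s'
After 2 (b): row=0 col=0 char='s'
After 3 (h): row=0 col=0 char='s'
After 4 (G): row=5 col=0 char='n'
After 5 (^): row=5 col=0 char='n'
After 6 (l): row=5 col=1 char='i'
After 7 (gg): row=0 col=0 char='s'

Answer: six  grey fish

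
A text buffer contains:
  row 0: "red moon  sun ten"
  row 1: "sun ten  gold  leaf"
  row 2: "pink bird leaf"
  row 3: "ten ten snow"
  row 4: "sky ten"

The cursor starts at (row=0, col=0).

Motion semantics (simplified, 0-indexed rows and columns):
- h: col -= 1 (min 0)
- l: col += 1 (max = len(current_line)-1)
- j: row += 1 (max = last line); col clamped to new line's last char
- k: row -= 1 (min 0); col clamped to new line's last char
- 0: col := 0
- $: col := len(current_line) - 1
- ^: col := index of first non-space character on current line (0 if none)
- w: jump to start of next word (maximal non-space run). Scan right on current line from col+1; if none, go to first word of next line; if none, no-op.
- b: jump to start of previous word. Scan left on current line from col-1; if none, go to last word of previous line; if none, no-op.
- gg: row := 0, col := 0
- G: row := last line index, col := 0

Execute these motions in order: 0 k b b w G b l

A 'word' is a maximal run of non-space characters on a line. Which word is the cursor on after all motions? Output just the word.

Answer: snow

Derivation:
After 1 (0): row=0 col=0 char='r'
After 2 (k): row=0 col=0 char='r'
After 3 (b): row=0 col=0 char='r'
After 4 (b): row=0 col=0 char='r'
After 5 (w): row=0 col=4 char='m'
After 6 (G): row=4 col=0 char='s'
After 7 (b): row=3 col=8 char='s'
After 8 (l): row=3 col=9 char='n'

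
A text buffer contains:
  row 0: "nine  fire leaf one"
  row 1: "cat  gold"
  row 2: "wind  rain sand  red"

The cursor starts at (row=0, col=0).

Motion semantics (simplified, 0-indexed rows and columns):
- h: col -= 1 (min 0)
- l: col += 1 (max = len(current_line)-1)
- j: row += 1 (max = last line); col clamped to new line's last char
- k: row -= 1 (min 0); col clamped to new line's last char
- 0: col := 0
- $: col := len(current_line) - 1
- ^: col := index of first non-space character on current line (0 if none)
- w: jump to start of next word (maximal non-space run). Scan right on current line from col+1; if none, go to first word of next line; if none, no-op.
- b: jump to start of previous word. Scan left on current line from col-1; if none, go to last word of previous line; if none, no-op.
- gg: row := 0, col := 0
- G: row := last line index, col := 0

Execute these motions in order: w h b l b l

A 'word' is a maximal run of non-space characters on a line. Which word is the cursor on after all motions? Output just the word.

Answer: nine

Derivation:
After 1 (w): row=0 col=6 char='f'
After 2 (h): row=0 col=5 char='_'
After 3 (b): row=0 col=0 char='n'
After 4 (l): row=0 col=1 char='i'
After 5 (b): row=0 col=0 char='n'
After 6 (l): row=0 col=1 char='i'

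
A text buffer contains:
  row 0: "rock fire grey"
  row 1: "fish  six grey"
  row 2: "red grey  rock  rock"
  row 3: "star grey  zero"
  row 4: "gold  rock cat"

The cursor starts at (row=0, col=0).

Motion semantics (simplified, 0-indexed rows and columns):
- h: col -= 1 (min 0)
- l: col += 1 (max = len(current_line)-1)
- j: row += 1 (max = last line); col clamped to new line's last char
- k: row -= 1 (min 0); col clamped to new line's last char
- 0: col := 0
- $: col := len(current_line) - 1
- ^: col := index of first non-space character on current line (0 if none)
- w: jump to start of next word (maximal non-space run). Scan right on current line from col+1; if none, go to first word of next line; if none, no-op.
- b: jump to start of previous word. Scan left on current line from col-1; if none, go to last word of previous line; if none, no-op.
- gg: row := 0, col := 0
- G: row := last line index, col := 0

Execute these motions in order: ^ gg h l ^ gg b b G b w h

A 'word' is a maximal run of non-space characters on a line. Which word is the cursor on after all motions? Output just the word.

After 1 (^): row=0 col=0 char='r'
After 2 (gg): row=0 col=0 char='r'
After 3 (h): row=0 col=0 char='r'
After 4 (l): row=0 col=1 char='o'
After 5 (^): row=0 col=0 char='r'
After 6 (gg): row=0 col=0 char='r'
After 7 (b): row=0 col=0 char='r'
After 8 (b): row=0 col=0 char='r'
After 9 (G): row=4 col=0 char='g'
After 10 (b): row=3 col=11 char='z'
After 11 (w): row=4 col=0 char='g'
After 12 (h): row=4 col=0 char='g'

Answer: gold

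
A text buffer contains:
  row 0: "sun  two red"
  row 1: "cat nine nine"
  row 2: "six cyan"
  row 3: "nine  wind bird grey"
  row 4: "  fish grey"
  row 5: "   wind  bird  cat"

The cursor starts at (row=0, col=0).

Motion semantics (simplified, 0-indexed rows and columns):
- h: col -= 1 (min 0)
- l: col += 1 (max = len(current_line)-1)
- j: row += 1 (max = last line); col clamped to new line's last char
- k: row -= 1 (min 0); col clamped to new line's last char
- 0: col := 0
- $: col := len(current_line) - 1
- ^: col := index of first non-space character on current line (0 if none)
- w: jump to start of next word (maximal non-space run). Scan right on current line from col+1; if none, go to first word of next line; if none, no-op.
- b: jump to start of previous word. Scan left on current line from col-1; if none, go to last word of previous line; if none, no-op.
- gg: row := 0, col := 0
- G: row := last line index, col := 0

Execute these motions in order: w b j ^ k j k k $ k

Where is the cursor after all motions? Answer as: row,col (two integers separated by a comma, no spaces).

After 1 (w): row=0 col=5 char='t'
After 2 (b): row=0 col=0 char='s'
After 3 (j): row=1 col=0 char='c'
After 4 (^): row=1 col=0 char='c'
After 5 (k): row=0 col=0 char='s'
After 6 (j): row=1 col=0 char='c'
After 7 (k): row=0 col=0 char='s'
After 8 (k): row=0 col=0 char='s'
After 9 ($): row=0 col=11 char='d'
After 10 (k): row=0 col=11 char='d'

Answer: 0,11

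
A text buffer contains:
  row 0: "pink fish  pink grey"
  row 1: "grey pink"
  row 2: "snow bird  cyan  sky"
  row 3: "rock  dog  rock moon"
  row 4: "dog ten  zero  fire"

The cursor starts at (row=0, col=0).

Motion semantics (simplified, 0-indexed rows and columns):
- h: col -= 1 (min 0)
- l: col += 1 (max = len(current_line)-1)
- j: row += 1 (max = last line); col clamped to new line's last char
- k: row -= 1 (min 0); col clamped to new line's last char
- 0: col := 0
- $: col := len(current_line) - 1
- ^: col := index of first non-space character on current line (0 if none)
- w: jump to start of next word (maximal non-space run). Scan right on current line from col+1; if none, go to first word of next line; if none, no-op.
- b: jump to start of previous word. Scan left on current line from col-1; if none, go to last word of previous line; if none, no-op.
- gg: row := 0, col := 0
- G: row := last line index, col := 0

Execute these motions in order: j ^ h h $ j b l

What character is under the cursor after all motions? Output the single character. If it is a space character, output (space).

After 1 (j): row=1 col=0 char='g'
After 2 (^): row=1 col=0 char='g'
After 3 (h): row=1 col=0 char='g'
After 4 (h): row=1 col=0 char='g'
After 5 ($): row=1 col=8 char='k'
After 6 (j): row=2 col=8 char='d'
After 7 (b): row=2 col=5 char='b'
After 8 (l): row=2 col=6 char='i'

Answer: i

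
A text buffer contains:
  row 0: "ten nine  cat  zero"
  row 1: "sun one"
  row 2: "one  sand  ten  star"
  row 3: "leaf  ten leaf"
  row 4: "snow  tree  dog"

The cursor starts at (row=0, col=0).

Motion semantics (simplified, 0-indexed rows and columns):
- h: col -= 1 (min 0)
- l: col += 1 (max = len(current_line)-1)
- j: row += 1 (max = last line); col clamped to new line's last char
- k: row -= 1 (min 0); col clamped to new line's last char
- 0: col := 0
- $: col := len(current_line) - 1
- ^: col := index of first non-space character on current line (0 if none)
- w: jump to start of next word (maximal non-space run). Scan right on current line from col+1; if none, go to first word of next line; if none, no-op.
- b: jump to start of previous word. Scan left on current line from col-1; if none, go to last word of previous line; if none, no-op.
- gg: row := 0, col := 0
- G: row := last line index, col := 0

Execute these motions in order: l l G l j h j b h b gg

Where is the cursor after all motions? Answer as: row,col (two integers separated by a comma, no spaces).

After 1 (l): row=0 col=1 char='e'
After 2 (l): row=0 col=2 char='n'
After 3 (G): row=4 col=0 char='s'
After 4 (l): row=4 col=1 char='n'
After 5 (j): row=4 col=1 char='n'
After 6 (h): row=4 col=0 char='s'
After 7 (j): row=4 col=0 char='s'
After 8 (b): row=3 col=10 char='l'
After 9 (h): row=3 col=9 char='_'
After 10 (b): row=3 col=6 char='t'
After 11 (gg): row=0 col=0 char='t'

Answer: 0,0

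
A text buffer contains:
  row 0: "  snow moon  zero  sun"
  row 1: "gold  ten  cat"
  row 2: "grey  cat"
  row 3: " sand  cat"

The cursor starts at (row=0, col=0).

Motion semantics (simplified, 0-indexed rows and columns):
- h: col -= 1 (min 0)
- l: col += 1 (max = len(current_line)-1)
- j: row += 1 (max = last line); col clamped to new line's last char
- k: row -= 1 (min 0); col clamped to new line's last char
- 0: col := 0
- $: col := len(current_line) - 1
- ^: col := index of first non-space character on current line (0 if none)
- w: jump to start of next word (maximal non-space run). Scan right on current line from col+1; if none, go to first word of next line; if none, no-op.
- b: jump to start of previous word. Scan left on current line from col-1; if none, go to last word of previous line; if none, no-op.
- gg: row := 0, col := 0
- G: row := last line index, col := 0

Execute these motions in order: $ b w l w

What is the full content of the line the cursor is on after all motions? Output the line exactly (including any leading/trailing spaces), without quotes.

After 1 ($): row=0 col=21 char='n'
After 2 (b): row=0 col=19 char='s'
After 3 (w): row=1 col=0 char='g'
After 4 (l): row=1 col=1 char='o'
After 5 (w): row=1 col=6 char='t'

Answer: gold  ten  cat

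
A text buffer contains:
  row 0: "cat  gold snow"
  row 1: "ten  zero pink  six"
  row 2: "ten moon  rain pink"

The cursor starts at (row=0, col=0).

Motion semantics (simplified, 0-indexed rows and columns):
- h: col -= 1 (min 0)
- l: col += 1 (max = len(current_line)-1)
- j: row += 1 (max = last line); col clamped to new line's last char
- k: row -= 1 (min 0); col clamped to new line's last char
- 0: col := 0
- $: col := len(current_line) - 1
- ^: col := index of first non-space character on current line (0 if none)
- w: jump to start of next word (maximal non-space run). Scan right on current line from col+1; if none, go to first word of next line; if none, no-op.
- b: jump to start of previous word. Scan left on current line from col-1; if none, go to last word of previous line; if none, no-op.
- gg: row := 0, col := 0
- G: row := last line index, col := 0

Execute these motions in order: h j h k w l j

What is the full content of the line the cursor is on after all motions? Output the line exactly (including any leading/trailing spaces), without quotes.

After 1 (h): row=0 col=0 char='c'
After 2 (j): row=1 col=0 char='t'
After 3 (h): row=1 col=0 char='t'
After 4 (k): row=0 col=0 char='c'
After 5 (w): row=0 col=5 char='g'
After 6 (l): row=0 col=6 char='o'
After 7 (j): row=1 col=6 char='e'

Answer: ten  zero pink  six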